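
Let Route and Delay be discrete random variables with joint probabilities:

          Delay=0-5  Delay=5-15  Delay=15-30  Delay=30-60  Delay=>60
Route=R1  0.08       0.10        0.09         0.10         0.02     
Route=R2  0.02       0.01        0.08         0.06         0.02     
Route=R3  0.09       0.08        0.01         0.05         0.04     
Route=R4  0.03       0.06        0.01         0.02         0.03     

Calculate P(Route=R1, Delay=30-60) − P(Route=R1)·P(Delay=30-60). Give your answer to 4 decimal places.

0.0103

P(Route=R1) = 0.08 + 0.10 + 0.09 + 0.10 + 0.02 = 0.39.
P(Delay=30-60) = 0.10 + 0.06 + 0.05 + 0.02 = 0.23.
P(Route=R1, Delay=30-60) − P(Route=R1)P(Delay=30-60) = 0.10 − 0.39×0.23 = 0.0103.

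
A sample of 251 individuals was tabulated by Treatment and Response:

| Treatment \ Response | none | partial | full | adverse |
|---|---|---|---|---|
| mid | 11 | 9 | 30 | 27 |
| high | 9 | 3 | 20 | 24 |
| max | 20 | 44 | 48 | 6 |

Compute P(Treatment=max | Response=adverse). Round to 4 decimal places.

Total with Response=adverse: 27 + 24 + 6 = 57.
P(Treatment=max | Response=adverse) = 6/57 = 0.1053.

0.1053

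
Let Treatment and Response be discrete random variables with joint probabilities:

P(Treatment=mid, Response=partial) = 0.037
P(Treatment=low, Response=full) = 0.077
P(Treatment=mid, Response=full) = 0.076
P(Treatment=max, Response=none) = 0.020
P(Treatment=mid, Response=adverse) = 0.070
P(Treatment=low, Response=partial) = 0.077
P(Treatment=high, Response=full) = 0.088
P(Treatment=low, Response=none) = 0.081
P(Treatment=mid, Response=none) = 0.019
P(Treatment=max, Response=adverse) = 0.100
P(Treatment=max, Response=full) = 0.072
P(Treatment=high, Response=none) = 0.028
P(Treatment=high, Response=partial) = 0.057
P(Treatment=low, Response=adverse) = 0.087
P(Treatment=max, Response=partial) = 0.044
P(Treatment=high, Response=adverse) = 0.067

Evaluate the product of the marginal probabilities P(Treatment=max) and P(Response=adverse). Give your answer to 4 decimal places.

0.0765

P(Treatment=max) = 0.020 + 0.044 + 0.072 + 0.100 = 0.236.
P(Response=adverse) = 0.087 + 0.070 + 0.067 + 0.100 = 0.324.
Product: 0.236 × 0.324 = 0.0765.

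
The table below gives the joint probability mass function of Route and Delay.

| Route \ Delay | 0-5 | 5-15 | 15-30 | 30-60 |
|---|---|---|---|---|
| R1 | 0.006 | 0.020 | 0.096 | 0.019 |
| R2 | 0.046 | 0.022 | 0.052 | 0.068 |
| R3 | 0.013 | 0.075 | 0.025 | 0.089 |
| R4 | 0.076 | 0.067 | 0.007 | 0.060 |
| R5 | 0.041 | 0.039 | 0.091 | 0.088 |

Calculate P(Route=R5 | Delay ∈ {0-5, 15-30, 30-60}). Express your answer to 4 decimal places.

P(Delay=0-5) = 0.006 + 0.046 + 0.013 + 0.076 + 0.041 = 0.182.
P(Delay=15-30) = 0.096 + 0.052 + 0.025 + 0.007 + 0.091 = 0.271.
P(Delay=30-60) = 0.019 + 0.068 + 0.089 + 0.060 + 0.088 = 0.324.
P(Delay ∈ {0-5, 15-30, 30-60}) = 0.182 + 0.271 + 0.324 = 0.777; P(Route=R5, Delay ∈ {0-5, 15-30, 30-60}) = 0.041 + 0.091 + 0.088 = 0.220.
P(Route=R5 | Delay ∈ {0-5, 15-30, 30-60}) = 0.220/0.777 = 0.2831.

0.2831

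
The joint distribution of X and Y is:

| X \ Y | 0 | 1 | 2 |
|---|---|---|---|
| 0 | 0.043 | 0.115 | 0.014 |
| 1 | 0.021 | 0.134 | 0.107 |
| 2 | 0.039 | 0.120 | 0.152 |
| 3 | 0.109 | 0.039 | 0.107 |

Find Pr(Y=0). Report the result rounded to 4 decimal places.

0.2120

P(Y=0) = 0.043 + 0.021 + 0.039 + 0.109 = 0.212.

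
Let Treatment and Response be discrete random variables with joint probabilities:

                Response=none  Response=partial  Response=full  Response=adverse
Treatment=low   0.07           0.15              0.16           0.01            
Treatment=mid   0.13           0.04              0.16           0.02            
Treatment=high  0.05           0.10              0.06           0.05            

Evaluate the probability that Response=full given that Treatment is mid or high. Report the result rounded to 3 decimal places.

P(Treatment=mid) = 0.13 + 0.04 + 0.16 + 0.02 = 0.35.
P(Treatment=high) = 0.05 + 0.10 + 0.06 + 0.05 = 0.26.
P(Treatment ∈ {mid, high}) = 0.35 + 0.26 = 0.61; P(Response=full, Treatment ∈ {mid, high}) = 0.16 + 0.06 = 0.22.
P(Response=full | Treatment ∈ {mid, high}) = 0.22/0.61 = 0.361.

0.361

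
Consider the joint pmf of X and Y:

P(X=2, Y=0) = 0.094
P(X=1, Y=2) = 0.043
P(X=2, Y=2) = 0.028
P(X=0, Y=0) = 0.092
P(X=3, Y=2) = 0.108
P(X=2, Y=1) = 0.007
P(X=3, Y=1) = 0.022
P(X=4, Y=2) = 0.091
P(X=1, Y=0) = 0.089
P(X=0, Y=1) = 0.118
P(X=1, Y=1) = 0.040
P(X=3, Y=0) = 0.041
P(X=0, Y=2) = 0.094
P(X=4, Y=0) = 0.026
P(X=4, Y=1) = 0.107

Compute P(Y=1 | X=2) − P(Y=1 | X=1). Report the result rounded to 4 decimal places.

-0.1783

P(X=2) = 0.094 + 0.007 + 0.028 = 0.129; P(Y=1 | X=2) = 0.007/0.129 = 0.05426.
P(X=1) = 0.089 + 0.040 + 0.043 = 0.172; P(Y=1 | X=1) = 0.040/0.172 = 0.23256.
Difference = -0.1783.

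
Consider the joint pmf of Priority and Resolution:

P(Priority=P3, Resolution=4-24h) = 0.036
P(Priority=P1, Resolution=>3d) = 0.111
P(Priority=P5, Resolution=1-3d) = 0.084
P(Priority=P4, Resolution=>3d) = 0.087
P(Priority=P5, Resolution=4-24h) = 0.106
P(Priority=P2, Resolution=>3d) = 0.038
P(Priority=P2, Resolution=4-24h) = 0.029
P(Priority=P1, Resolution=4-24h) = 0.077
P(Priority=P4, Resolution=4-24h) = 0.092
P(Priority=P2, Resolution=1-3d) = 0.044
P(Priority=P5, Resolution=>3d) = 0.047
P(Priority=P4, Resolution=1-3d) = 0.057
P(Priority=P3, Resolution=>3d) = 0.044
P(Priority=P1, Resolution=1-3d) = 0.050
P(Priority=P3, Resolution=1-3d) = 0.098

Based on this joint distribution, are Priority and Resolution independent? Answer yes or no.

P(Priority=P3) = 0.178 and P(Resolution=1-3d) = 0.333, so their product is 0.05927, but P(Priority=P3, Resolution=1-3d) = 0.098. Since these differ, Priority and Resolution are not independent.

no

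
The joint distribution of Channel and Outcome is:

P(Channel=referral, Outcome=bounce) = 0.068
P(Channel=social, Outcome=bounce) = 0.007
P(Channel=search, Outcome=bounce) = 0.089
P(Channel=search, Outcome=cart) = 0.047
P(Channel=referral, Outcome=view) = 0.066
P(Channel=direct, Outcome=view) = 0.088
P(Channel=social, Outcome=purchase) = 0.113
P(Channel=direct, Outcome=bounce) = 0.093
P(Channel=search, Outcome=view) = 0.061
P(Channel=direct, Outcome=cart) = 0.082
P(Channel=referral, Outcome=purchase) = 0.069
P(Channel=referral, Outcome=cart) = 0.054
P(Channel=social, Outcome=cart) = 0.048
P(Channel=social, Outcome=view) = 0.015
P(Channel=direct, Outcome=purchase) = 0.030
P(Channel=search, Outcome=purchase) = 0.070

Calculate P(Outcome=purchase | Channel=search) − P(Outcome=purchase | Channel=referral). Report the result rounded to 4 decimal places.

P(Channel=search) = 0.089 + 0.061 + 0.047 + 0.070 = 0.267; P(Outcome=purchase | Channel=search) = 0.070/0.267 = 0.26217.
P(Channel=referral) = 0.068 + 0.066 + 0.054 + 0.069 = 0.257; P(Outcome=purchase | Channel=referral) = 0.069/0.257 = 0.26848.
Difference = -0.0063.

-0.0063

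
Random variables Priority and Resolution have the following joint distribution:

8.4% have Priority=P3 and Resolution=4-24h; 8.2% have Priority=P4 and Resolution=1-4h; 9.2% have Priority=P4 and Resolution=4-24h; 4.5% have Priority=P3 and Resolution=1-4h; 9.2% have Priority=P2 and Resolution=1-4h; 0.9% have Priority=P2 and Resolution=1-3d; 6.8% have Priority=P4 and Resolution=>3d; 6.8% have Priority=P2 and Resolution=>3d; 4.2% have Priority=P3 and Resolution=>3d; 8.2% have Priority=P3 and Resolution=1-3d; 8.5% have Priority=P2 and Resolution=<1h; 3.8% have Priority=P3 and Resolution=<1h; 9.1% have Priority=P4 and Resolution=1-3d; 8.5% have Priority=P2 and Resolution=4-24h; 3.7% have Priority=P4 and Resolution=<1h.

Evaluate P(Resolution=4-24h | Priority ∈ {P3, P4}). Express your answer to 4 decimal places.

P(Priority=P3) = 0.038 + 0.045 + 0.084 + 0.082 + 0.042 = 0.291.
P(Priority=P4) = 0.037 + 0.082 + 0.092 + 0.091 + 0.068 = 0.370.
P(Priority ∈ {P3, P4}) = 0.291 + 0.370 = 0.661; P(Resolution=4-24h, Priority ∈ {P3, P4}) = 0.084 + 0.092 = 0.176.
P(Resolution=4-24h | Priority ∈ {P3, P4}) = 0.176/0.661 = 0.2663.

0.2663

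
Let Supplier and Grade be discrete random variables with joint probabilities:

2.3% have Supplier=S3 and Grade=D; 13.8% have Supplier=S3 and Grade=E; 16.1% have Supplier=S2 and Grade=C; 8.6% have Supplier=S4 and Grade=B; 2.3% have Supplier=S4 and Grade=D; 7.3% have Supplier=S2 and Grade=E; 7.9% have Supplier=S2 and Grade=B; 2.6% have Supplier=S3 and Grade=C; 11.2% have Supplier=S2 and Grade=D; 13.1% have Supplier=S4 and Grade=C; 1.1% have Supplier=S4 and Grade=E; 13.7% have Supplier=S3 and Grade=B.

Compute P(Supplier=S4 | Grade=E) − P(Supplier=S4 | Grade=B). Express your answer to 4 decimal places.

-0.2352

P(Grade=E) = 0.073 + 0.138 + 0.011 = 0.222; P(Supplier=S4 | Grade=E) = 0.011/0.222 = 0.04955.
P(Grade=B) = 0.079 + 0.137 + 0.086 = 0.302; P(Supplier=S4 | Grade=B) = 0.086/0.302 = 0.28477.
Difference = -0.2352.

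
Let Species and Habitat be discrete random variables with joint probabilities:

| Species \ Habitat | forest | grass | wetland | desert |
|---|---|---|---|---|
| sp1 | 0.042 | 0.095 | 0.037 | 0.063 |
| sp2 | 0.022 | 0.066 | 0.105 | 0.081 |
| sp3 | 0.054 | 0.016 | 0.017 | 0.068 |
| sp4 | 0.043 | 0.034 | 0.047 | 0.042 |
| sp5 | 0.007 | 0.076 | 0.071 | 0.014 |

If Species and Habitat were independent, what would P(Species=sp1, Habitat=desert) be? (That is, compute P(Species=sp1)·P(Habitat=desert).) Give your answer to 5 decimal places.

0.06352

P(Species=sp1) = 0.042 + 0.095 + 0.037 + 0.063 = 0.237.
P(Habitat=desert) = 0.063 + 0.081 + 0.068 + 0.042 + 0.014 = 0.268.
Product: 0.237 × 0.268 = 0.06352.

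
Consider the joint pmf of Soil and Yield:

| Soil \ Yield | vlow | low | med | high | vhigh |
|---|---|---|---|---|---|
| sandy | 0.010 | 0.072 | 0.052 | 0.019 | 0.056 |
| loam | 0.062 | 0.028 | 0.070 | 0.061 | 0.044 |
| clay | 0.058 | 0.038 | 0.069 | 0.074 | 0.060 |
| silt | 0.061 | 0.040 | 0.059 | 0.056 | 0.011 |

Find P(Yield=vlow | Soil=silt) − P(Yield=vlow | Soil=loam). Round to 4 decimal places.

P(Soil=silt) = 0.061 + 0.040 + 0.059 + 0.056 + 0.011 = 0.227; P(Yield=vlow | Soil=silt) = 0.061/0.227 = 0.26872.
P(Soil=loam) = 0.062 + 0.028 + 0.070 + 0.061 + 0.044 = 0.265; P(Yield=vlow | Soil=loam) = 0.062/0.265 = 0.23396.
Difference = 0.0348.

0.0348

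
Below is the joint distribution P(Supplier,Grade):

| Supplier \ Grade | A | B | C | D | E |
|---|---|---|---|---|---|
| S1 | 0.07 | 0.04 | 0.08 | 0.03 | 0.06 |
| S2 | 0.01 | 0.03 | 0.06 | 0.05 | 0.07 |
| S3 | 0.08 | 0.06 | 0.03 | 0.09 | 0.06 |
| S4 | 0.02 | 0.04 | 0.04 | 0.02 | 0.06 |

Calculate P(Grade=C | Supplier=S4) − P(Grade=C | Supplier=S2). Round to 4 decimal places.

P(Supplier=S4) = 0.02 + 0.04 + 0.04 + 0.02 + 0.06 = 0.18; P(Grade=C | Supplier=S4) = 0.04/0.18 = 0.22222.
P(Supplier=S2) = 0.01 + 0.03 + 0.06 + 0.05 + 0.07 = 0.22; P(Grade=C | Supplier=S2) = 0.06/0.22 = 0.27273.
Difference = -0.0505.

-0.0505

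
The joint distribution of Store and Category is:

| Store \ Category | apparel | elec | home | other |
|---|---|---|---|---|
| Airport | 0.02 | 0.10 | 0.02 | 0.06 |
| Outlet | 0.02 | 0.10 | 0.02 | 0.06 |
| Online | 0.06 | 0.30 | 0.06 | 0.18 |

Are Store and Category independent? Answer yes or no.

Every cell satisfies P(Store,Category) = P(Store)·P(Category). For instance P(Store=Airport) = 0.20, P(Category=home) = 0.10, and 0.20×0.10 = 0.02 matches the joint entry. So Store and Category are independent.

yes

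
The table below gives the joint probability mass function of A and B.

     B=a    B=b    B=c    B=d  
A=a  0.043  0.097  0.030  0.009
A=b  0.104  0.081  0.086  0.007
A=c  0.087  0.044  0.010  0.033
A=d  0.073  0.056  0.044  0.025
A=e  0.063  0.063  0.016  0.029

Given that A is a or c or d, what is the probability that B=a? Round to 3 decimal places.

P(A=a) = 0.043 + 0.097 + 0.030 + 0.009 = 0.179.
P(A=c) = 0.087 + 0.044 + 0.010 + 0.033 = 0.174.
P(A=d) = 0.073 + 0.056 + 0.044 + 0.025 = 0.198.
P(A ∈ {a, c, d}) = 0.179 + 0.174 + 0.198 = 0.551; P(B=a, A ∈ {a, c, d}) = 0.043 + 0.087 + 0.073 = 0.203.
P(B=a | A ∈ {a, c, d}) = 0.203/0.551 = 0.368.

0.368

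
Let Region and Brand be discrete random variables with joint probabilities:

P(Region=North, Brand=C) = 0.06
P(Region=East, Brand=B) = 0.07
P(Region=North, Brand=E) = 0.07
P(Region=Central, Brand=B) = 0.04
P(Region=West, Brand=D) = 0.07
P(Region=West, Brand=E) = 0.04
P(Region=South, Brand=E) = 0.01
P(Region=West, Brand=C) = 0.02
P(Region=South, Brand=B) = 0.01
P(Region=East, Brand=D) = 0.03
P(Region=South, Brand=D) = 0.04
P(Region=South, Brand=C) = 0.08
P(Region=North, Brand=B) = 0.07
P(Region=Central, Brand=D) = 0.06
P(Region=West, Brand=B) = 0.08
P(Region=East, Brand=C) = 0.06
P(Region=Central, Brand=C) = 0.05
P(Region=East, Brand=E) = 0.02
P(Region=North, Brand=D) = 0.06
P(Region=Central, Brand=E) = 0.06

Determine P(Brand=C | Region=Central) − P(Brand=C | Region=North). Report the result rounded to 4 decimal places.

P(Region=Central) = 0.04 + 0.05 + 0.06 + 0.06 = 0.21; P(Brand=C | Region=Central) = 0.05/0.21 = 0.23810.
P(Region=North) = 0.07 + 0.06 + 0.06 + 0.07 = 0.26; P(Brand=C | Region=North) = 0.06/0.26 = 0.23077.
Difference = 0.0073.

0.0073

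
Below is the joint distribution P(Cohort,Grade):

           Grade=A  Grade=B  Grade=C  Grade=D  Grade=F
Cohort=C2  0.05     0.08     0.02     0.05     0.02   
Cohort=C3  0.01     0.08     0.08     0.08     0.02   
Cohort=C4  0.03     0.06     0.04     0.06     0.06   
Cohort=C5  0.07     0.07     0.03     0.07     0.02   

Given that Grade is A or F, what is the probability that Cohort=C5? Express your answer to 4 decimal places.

0.3214

P(Grade=A) = 0.05 + 0.01 + 0.03 + 0.07 = 0.16.
P(Grade=F) = 0.02 + 0.02 + 0.06 + 0.02 = 0.12.
P(Grade ∈ {A, F}) = 0.16 + 0.12 = 0.28; P(Cohort=C5, Grade ∈ {A, F}) = 0.07 + 0.02 = 0.09.
P(Cohort=C5 | Grade ∈ {A, F}) = 0.09/0.28 = 0.3214.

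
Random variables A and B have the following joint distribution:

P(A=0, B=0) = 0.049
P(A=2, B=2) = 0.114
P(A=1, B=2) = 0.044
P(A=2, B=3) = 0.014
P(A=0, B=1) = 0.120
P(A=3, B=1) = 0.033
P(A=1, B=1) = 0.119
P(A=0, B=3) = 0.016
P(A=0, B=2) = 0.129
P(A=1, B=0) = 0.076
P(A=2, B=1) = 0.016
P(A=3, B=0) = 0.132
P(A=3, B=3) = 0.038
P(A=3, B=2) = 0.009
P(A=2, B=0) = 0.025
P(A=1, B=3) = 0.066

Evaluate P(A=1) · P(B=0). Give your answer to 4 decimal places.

P(A=1) = 0.076 + 0.119 + 0.044 + 0.066 = 0.305.
P(B=0) = 0.049 + 0.076 + 0.025 + 0.132 = 0.282.
Product: 0.305 × 0.282 = 0.0860.

0.0860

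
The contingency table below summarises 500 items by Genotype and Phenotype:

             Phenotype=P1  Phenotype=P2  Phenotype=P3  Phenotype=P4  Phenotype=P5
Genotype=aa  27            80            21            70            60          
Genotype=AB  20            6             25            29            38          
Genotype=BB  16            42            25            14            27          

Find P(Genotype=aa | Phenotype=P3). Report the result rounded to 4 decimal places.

Total with Phenotype=P3: 21 + 25 + 25 = 71.
P(Genotype=aa | Phenotype=P3) = 21/71 = 0.2958.

0.2958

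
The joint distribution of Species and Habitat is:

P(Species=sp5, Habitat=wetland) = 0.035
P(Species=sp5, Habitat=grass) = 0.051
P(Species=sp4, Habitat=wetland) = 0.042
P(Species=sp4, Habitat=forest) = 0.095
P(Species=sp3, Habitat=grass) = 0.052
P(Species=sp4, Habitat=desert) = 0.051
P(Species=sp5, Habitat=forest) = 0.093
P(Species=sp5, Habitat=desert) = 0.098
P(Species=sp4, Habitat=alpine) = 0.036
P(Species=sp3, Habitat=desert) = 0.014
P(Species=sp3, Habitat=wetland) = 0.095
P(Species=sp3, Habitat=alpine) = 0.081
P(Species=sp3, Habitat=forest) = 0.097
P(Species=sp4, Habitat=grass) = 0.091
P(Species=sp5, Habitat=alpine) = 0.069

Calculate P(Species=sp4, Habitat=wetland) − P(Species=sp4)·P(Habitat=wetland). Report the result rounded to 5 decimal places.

-0.01218

P(Species=sp4) = 0.095 + 0.091 + 0.042 + 0.051 + 0.036 = 0.315.
P(Habitat=wetland) = 0.095 + 0.042 + 0.035 = 0.172.
P(Species=sp4, Habitat=wetland) − P(Species=sp4)P(Habitat=wetland) = 0.042 − 0.315×0.172 = -0.01218.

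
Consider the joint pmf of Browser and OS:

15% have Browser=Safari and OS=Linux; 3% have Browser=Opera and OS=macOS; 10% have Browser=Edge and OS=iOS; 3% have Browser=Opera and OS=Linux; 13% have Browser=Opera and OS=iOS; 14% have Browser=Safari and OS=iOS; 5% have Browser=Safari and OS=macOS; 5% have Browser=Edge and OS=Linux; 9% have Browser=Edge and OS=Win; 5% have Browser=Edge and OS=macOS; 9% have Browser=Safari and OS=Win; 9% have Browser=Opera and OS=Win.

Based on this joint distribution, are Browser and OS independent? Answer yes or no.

P(Browser=Safari) = 0.43 and P(OS=Linux) = 0.23, so their product is 0.0989, but P(Browser=Safari, OS=Linux) = 0.15. Since these differ, Browser and OS are not independent.

no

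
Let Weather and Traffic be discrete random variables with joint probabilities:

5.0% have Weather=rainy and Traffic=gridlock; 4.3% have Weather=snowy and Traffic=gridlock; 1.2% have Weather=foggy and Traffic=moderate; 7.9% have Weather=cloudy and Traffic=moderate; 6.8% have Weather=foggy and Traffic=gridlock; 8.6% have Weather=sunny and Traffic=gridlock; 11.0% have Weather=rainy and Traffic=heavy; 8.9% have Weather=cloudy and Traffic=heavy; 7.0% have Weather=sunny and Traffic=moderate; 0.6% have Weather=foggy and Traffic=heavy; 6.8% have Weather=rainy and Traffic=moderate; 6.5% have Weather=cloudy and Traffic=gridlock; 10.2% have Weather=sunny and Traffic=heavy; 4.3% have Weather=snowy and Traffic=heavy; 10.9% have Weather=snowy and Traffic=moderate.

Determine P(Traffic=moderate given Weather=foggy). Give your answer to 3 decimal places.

P(Weather=foggy) = 0.012 + 0.006 + 0.068 = 0.086.
P(Traffic=moderate | Weather=foggy) = 0.012/0.086 = 0.140.

0.140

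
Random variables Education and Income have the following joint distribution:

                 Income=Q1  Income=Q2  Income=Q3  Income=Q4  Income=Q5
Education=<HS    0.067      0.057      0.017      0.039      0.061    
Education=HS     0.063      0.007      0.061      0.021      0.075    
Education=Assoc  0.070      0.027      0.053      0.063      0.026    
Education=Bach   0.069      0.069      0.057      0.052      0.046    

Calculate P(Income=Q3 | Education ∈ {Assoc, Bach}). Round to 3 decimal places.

0.207

P(Education=Assoc) = 0.070 + 0.027 + 0.053 + 0.063 + 0.026 = 0.239.
P(Education=Bach) = 0.069 + 0.069 + 0.057 + 0.052 + 0.046 = 0.293.
P(Education ∈ {Assoc, Bach}) = 0.239 + 0.293 = 0.532; P(Income=Q3, Education ∈ {Assoc, Bach}) = 0.053 + 0.057 = 0.110.
P(Income=Q3 | Education ∈ {Assoc, Bach}) = 0.110/0.532 = 0.207.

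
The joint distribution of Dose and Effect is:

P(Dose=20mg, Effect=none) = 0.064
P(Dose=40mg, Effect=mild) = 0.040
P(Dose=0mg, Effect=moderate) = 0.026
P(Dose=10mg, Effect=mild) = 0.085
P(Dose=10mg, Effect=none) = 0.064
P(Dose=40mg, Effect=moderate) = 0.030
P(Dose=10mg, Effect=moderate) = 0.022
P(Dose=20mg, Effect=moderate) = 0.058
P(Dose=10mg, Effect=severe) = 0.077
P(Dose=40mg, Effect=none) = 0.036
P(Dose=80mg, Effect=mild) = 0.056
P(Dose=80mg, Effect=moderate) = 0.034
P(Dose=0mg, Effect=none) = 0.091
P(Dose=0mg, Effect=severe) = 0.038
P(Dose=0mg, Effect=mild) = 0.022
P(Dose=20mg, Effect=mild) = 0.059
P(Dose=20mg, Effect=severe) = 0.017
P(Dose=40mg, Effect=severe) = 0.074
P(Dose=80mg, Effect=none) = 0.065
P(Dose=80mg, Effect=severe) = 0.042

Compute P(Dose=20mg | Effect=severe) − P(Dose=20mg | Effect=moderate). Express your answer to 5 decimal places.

P(Effect=severe) = 0.038 + 0.077 + 0.017 + 0.074 + 0.042 = 0.248; P(Dose=20mg | Effect=severe) = 0.017/0.248 = 0.068548.
P(Effect=moderate) = 0.026 + 0.022 + 0.058 + 0.030 + 0.034 = 0.170; P(Dose=20mg | Effect=moderate) = 0.058/0.170 = 0.341176.
Difference = -0.27263.

-0.27263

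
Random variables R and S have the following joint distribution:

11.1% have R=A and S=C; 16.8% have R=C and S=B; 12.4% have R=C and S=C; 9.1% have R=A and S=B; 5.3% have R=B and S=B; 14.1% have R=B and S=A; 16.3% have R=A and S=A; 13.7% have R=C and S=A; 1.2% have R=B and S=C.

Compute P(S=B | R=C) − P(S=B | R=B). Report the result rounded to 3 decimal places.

0.134

P(R=C) = 0.137 + 0.168 + 0.124 = 0.429; P(S=B | R=C) = 0.168/0.429 = 0.3916.
P(R=B) = 0.141 + 0.053 + 0.012 = 0.206; P(S=B | R=B) = 0.053/0.206 = 0.2573.
Difference = 0.134.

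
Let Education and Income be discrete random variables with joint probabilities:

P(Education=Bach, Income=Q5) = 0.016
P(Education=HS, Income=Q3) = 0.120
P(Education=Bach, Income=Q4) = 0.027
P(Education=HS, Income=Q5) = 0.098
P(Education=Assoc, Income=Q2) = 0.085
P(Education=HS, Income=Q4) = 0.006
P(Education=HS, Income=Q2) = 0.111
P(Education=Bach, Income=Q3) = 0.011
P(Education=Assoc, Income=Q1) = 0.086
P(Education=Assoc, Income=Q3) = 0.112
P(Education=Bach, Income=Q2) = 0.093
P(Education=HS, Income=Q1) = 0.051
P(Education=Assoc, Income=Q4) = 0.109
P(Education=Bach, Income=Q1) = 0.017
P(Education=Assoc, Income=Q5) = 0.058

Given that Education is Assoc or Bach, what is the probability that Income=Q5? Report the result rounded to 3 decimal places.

P(Education=Assoc) = 0.086 + 0.085 + 0.112 + 0.109 + 0.058 = 0.450.
P(Education=Bach) = 0.017 + 0.093 + 0.011 + 0.027 + 0.016 = 0.164.
P(Education ∈ {Assoc, Bach}) = 0.450 + 0.164 = 0.614; P(Income=Q5, Education ∈ {Assoc, Bach}) = 0.058 + 0.016 = 0.074.
P(Income=Q5 | Education ∈ {Assoc, Bach}) = 0.074/0.614 = 0.121.

0.121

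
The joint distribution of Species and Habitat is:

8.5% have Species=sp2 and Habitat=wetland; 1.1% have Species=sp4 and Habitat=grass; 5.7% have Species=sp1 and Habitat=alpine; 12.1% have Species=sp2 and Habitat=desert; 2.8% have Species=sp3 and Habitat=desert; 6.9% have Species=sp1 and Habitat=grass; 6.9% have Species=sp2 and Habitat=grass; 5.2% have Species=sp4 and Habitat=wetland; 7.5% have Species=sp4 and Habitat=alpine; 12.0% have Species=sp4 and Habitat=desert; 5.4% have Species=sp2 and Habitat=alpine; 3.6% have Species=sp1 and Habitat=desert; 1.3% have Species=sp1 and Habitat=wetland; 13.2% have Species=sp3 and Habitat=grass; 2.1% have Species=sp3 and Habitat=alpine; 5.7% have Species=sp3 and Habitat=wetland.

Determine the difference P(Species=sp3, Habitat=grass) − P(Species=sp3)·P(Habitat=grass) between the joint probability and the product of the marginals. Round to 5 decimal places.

P(Species=sp3) = 0.132 + 0.057 + 0.028 + 0.021 = 0.238.
P(Habitat=grass) = 0.069 + 0.069 + 0.132 + 0.011 = 0.281.
P(Species=sp3, Habitat=grass) − P(Species=sp3)P(Habitat=grass) = 0.132 − 0.238×0.281 = 0.06512.

0.06512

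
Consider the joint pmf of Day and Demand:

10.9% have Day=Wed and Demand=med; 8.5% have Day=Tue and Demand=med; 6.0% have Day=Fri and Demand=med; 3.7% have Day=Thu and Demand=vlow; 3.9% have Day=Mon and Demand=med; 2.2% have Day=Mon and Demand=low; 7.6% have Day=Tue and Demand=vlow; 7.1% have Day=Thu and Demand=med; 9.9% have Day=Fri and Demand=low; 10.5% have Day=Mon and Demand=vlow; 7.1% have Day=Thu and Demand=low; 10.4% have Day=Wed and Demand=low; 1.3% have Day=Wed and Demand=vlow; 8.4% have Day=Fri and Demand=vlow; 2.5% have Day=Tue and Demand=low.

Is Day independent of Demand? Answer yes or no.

P(Day=Wed) = 0.226 and P(Demand=vlow) = 0.315, so their product is 0.07119, but P(Day=Wed, Demand=vlow) = 0.013. Since these differ, Day and Demand are not independent.

no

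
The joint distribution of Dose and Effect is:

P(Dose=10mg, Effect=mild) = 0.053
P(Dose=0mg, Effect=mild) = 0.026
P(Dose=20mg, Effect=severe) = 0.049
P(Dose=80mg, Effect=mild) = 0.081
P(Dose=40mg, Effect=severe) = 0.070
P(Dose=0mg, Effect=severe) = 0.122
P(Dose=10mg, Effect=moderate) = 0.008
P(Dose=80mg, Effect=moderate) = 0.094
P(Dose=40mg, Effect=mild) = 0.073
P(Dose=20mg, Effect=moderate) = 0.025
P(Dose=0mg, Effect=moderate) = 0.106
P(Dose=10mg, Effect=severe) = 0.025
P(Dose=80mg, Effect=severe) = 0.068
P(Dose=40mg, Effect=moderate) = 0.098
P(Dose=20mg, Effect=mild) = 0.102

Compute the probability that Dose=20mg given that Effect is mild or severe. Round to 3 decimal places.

0.226

P(Effect=mild) = 0.026 + 0.053 + 0.102 + 0.073 + 0.081 = 0.335.
P(Effect=severe) = 0.122 + 0.025 + 0.049 + 0.070 + 0.068 = 0.334.
P(Effect ∈ {mild, severe}) = 0.335 + 0.334 = 0.669; P(Dose=20mg, Effect ∈ {mild, severe}) = 0.102 + 0.049 = 0.151.
P(Dose=20mg | Effect ∈ {mild, severe}) = 0.151/0.669 = 0.226.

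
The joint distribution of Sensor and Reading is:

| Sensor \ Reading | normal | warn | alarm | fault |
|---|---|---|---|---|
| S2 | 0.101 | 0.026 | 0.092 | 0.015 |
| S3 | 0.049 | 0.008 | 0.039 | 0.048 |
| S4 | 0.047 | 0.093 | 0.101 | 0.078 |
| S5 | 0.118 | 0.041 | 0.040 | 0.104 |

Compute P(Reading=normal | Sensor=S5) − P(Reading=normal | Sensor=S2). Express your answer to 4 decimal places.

-0.0422

P(Sensor=S5) = 0.118 + 0.041 + 0.040 + 0.104 = 0.303; P(Reading=normal | Sensor=S5) = 0.118/0.303 = 0.38944.
P(Sensor=S2) = 0.101 + 0.026 + 0.092 + 0.015 = 0.234; P(Reading=normal | Sensor=S2) = 0.101/0.234 = 0.43162.
Difference = -0.0422.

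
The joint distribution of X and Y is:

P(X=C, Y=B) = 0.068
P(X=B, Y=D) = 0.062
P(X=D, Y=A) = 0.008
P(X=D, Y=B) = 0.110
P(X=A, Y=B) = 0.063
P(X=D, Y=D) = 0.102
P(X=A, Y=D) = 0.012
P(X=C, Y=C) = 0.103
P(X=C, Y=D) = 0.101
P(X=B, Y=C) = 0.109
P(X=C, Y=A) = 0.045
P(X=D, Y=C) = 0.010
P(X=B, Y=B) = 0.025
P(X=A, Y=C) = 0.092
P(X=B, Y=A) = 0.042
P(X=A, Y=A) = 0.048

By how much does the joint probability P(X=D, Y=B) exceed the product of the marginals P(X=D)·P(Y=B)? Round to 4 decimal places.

0.0488

P(X=D) = 0.008 + 0.110 + 0.010 + 0.102 = 0.230.
P(Y=B) = 0.063 + 0.025 + 0.068 + 0.110 = 0.266.
P(X=D, Y=B) − P(X=D)P(Y=B) = 0.110 − 0.230×0.266 = 0.0488.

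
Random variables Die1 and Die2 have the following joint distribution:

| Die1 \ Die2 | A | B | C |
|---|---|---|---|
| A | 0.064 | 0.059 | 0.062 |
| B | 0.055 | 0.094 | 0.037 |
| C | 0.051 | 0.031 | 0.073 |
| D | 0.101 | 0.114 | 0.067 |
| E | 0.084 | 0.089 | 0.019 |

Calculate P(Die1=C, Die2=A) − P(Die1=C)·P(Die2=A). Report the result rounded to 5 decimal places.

P(Die1=C) = 0.051 + 0.031 + 0.073 = 0.155.
P(Die2=A) = 0.064 + 0.055 + 0.051 + 0.101 + 0.084 = 0.355.
P(Die1=C, Die2=A) − P(Die1=C)P(Die2=A) = 0.051 − 0.155×0.355 = -0.00403.

-0.00403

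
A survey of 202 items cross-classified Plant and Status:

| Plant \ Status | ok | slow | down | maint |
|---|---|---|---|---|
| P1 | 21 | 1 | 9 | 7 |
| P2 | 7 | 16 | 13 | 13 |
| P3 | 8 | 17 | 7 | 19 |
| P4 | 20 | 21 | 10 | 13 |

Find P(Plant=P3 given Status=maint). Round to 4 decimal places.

Total with Status=maint: 7 + 13 + 19 + 13 = 52.
P(Plant=P3 | Status=maint) = 19/52 = 0.3654.

0.3654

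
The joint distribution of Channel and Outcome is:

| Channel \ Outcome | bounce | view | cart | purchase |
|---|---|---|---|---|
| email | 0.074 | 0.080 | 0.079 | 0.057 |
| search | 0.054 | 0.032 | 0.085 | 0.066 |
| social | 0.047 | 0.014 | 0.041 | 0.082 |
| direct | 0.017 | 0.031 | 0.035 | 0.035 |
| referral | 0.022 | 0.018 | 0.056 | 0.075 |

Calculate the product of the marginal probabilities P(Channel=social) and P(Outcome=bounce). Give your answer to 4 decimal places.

0.0394

P(Channel=social) = 0.047 + 0.014 + 0.041 + 0.082 = 0.184.
P(Outcome=bounce) = 0.074 + 0.054 + 0.047 + 0.017 + 0.022 = 0.214.
Product: 0.184 × 0.214 = 0.0394.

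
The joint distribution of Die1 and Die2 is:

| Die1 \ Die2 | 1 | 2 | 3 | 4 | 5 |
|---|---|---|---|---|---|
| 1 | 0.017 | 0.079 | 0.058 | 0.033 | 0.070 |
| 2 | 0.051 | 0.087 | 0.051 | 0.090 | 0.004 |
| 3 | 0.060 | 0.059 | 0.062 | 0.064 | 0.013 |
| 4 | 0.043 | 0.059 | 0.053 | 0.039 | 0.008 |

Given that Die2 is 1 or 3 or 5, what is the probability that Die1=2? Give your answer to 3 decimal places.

0.216

P(Die2=1) = 0.017 + 0.051 + 0.060 + 0.043 = 0.171.
P(Die2=3) = 0.058 + 0.051 + 0.062 + 0.053 = 0.224.
P(Die2=5) = 0.070 + 0.004 + 0.013 + 0.008 = 0.095.
P(Die2 ∈ {1, 3, 5}) = 0.171 + 0.224 + 0.095 = 0.490; P(Die1=2, Die2 ∈ {1, 3, 5}) = 0.051 + 0.051 + 0.004 = 0.106.
P(Die1=2 | Die2 ∈ {1, 3, 5}) = 0.106/0.490 = 0.216.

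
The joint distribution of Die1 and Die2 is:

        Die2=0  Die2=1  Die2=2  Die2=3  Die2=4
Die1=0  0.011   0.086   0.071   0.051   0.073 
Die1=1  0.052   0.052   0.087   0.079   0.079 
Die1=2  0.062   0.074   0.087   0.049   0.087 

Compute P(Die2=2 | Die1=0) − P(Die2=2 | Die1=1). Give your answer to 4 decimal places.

P(Die1=0) = 0.011 + 0.086 + 0.071 + 0.051 + 0.073 = 0.292; P(Die2=2 | Die1=0) = 0.071/0.292 = 0.24315.
P(Die1=1) = 0.052 + 0.052 + 0.087 + 0.079 + 0.079 = 0.349; P(Die2=2 | Die1=1) = 0.087/0.349 = 0.24928.
Difference = -0.0061.

-0.0061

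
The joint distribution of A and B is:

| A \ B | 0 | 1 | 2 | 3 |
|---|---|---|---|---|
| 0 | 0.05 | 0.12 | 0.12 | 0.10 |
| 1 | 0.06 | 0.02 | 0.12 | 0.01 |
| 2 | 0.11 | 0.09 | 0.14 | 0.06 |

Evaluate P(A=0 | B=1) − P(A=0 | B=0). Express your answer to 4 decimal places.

0.2945

P(B=1) = 0.12 + 0.02 + 0.09 = 0.23; P(A=0 | B=1) = 0.12/0.23 = 0.52174.
P(B=0) = 0.05 + 0.06 + 0.11 = 0.22; P(A=0 | B=0) = 0.05/0.22 = 0.22727.
Difference = 0.2945.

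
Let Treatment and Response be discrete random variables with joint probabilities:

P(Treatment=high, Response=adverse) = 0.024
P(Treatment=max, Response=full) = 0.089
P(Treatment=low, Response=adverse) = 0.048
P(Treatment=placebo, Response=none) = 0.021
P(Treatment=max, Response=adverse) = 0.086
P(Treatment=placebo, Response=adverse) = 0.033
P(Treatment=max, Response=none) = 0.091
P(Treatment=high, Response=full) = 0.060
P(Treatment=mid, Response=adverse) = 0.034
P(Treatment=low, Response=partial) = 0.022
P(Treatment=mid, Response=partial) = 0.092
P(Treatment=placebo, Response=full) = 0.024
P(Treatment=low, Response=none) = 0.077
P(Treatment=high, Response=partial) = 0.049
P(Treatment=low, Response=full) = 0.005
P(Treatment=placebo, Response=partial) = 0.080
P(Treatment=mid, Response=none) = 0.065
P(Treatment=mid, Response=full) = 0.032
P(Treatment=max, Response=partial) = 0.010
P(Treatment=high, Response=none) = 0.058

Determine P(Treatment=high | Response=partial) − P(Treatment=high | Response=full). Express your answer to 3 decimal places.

P(Response=partial) = 0.080 + 0.022 + 0.092 + 0.049 + 0.010 = 0.253; P(Treatment=high | Response=partial) = 0.049/0.253 = 0.1937.
P(Response=full) = 0.024 + 0.005 + 0.032 + 0.060 + 0.089 = 0.210; P(Treatment=high | Response=full) = 0.060/0.210 = 0.2857.
Difference = -0.092.

-0.092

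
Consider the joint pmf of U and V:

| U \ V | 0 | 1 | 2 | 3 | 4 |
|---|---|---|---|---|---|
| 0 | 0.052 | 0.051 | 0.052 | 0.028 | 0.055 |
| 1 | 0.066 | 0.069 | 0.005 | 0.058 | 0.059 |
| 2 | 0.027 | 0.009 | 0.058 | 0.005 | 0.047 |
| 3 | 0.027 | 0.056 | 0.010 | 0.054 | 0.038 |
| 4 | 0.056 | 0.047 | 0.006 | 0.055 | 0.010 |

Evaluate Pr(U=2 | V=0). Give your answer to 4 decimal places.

0.1184

P(V=0) = 0.052 + 0.066 + 0.027 + 0.027 + 0.056 = 0.228.
P(U=2 | V=0) = 0.027/0.228 = 0.1184.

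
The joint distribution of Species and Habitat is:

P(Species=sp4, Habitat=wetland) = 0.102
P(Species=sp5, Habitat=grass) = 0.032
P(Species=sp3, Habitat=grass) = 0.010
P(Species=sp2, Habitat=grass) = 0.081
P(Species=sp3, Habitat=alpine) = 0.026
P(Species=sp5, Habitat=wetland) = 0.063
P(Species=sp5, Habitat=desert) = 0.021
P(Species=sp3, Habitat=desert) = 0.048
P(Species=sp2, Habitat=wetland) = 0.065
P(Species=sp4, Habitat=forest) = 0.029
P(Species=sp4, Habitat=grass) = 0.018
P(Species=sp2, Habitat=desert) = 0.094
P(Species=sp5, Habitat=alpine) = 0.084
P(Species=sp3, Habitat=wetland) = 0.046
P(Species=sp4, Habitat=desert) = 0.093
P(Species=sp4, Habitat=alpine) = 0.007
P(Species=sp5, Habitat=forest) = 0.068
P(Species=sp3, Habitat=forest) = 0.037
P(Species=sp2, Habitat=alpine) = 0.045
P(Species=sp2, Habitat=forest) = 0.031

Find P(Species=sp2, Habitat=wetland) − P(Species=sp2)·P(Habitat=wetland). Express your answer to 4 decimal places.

-0.0222

P(Species=sp2) = 0.031 + 0.081 + 0.065 + 0.094 + 0.045 = 0.316.
P(Habitat=wetland) = 0.065 + 0.046 + 0.102 + 0.063 = 0.276.
P(Species=sp2, Habitat=wetland) − P(Species=sp2)P(Habitat=wetland) = 0.065 − 0.316×0.276 = -0.0222.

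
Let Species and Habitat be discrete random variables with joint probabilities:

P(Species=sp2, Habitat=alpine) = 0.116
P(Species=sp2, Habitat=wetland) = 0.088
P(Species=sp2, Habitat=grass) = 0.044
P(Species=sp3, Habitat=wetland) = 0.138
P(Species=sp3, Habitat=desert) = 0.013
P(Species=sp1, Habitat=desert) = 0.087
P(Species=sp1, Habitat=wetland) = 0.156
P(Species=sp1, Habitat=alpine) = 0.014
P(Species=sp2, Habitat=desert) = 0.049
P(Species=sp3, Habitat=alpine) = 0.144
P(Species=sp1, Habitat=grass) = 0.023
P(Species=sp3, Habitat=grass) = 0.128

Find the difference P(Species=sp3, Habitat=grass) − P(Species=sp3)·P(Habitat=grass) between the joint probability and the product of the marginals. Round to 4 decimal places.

P(Species=sp3) = 0.128 + 0.138 + 0.013 + 0.144 = 0.423.
P(Habitat=grass) = 0.023 + 0.044 + 0.128 = 0.195.
P(Species=sp3, Habitat=grass) − P(Species=sp3)P(Habitat=grass) = 0.128 − 0.423×0.195 = 0.0455.

0.0455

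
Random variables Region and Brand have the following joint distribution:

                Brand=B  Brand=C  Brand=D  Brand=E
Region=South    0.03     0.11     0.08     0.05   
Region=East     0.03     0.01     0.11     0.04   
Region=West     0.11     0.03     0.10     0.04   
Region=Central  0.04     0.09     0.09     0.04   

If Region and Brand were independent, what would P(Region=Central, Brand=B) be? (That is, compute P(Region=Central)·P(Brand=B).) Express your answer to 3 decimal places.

0.055

P(Region=Central) = 0.04 + 0.09 + 0.09 + 0.04 = 0.26.
P(Brand=B) = 0.03 + 0.03 + 0.11 + 0.04 = 0.21.
Product: 0.26 × 0.21 = 0.055.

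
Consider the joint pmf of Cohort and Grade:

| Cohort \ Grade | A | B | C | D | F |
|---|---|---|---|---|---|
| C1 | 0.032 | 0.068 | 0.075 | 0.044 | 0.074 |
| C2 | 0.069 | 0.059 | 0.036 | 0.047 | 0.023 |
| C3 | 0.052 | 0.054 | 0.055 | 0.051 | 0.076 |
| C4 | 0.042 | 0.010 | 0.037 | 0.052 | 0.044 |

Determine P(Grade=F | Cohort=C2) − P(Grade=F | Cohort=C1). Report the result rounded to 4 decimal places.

P(Cohort=C2) = 0.069 + 0.059 + 0.036 + 0.047 + 0.023 = 0.234; P(Grade=F | Cohort=C2) = 0.023/0.234 = 0.09829.
P(Cohort=C1) = 0.032 + 0.068 + 0.075 + 0.044 + 0.074 = 0.293; P(Grade=F | Cohort=C1) = 0.074/0.293 = 0.25256.
Difference = -0.1543.

-0.1543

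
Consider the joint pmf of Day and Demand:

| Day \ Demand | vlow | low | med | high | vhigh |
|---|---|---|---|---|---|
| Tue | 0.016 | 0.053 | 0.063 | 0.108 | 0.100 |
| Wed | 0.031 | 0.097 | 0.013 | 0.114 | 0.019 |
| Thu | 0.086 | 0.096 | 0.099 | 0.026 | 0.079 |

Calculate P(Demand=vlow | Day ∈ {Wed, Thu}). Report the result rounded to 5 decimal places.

P(Day=Wed) = 0.031 + 0.097 + 0.013 + 0.114 + 0.019 = 0.274.
P(Day=Thu) = 0.086 + 0.096 + 0.099 + 0.026 + 0.079 = 0.386.
P(Day ∈ {Wed, Thu}) = 0.274 + 0.386 = 0.660; P(Demand=vlow, Day ∈ {Wed, Thu}) = 0.031 + 0.086 = 0.117.
P(Demand=vlow | Day ∈ {Wed, Thu}) = 0.117/0.660 = 0.17727.

0.17727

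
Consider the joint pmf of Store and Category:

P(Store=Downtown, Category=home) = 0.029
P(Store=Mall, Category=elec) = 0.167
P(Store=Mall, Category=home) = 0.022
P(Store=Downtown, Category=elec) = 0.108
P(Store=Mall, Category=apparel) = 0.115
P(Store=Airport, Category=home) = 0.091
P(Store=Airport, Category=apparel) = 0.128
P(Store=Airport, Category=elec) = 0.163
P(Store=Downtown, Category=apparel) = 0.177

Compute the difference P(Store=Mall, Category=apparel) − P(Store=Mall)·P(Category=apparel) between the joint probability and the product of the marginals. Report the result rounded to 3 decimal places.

-0.013

P(Store=Mall) = 0.115 + 0.167 + 0.022 = 0.304.
P(Category=apparel) = 0.177 + 0.115 + 0.128 = 0.420.
P(Store=Mall, Category=apparel) − P(Store=Mall)P(Category=apparel) = 0.115 − 0.304×0.420 = -0.013.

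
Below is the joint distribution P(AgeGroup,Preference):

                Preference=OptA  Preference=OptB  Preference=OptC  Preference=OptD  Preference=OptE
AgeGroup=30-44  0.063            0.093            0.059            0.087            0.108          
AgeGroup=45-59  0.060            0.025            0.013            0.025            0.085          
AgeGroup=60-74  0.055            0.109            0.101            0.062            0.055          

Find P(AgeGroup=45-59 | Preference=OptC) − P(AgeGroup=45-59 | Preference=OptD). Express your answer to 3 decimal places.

-0.069

P(Preference=OptC) = 0.059 + 0.013 + 0.101 = 0.173; P(AgeGroup=45-59 | Preference=OptC) = 0.013/0.173 = 0.0751.
P(Preference=OptD) = 0.087 + 0.025 + 0.062 = 0.174; P(AgeGroup=45-59 | Preference=OptD) = 0.025/0.174 = 0.1437.
Difference = -0.069.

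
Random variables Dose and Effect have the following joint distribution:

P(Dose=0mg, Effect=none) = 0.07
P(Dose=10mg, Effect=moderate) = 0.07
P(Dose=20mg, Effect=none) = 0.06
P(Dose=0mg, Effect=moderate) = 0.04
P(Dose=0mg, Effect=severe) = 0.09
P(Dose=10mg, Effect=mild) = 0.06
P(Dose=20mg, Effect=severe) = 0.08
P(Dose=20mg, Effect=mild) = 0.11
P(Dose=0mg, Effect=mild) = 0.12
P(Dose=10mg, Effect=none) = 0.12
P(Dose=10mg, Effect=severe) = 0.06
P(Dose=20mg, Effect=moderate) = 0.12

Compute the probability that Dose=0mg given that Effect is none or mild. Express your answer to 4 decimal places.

0.3519

P(Effect=none) = 0.07 + 0.12 + 0.06 = 0.25.
P(Effect=mild) = 0.12 + 0.06 + 0.11 = 0.29.
P(Effect ∈ {none, mild}) = 0.25 + 0.29 = 0.54; P(Dose=0mg, Effect ∈ {none, mild}) = 0.07 + 0.12 = 0.19.
P(Dose=0mg | Effect ∈ {none, mild}) = 0.19/0.54 = 0.3519.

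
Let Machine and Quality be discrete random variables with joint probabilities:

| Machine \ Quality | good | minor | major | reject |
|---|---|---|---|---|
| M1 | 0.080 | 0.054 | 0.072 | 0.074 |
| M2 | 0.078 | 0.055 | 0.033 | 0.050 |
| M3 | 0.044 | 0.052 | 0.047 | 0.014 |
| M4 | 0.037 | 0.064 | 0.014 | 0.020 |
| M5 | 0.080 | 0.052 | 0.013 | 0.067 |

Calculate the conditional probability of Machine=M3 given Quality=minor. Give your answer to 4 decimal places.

0.1877

P(Quality=minor) = 0.054 + 0.055 + 0.052 + 0.064 + 0.052 = 0.277.
P(Machine=M3 | Quality=minor) = 0.052/0.277 = 0.1877.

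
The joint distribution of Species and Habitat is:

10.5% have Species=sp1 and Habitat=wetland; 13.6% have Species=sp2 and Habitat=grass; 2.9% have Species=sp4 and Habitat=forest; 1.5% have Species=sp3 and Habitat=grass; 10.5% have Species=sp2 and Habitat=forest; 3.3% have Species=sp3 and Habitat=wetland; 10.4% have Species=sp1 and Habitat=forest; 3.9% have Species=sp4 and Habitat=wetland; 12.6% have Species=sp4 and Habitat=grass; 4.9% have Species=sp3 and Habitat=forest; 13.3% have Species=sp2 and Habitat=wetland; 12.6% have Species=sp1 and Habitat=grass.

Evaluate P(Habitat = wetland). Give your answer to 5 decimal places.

P(Habitat=wetland) = 0.105 + 0.133 + 0.033 + 0.039 = 0.310.

0.31000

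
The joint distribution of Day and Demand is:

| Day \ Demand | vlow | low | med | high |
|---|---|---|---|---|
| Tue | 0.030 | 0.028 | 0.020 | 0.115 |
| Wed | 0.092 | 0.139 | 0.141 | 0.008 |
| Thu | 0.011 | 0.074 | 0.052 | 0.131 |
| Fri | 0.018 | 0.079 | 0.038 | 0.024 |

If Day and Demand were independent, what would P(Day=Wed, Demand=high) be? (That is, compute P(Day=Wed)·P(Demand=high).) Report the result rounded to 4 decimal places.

0.1056

P(Day=Wed) = 0.092 + 0.139 + 0.141 + 0.008 = 0.380.
P(Demand=high) = 0.115 + 0.008 + 0.131 + 0.024 = 0.278.
Product: 0.380 × 0.278 = 0.1056.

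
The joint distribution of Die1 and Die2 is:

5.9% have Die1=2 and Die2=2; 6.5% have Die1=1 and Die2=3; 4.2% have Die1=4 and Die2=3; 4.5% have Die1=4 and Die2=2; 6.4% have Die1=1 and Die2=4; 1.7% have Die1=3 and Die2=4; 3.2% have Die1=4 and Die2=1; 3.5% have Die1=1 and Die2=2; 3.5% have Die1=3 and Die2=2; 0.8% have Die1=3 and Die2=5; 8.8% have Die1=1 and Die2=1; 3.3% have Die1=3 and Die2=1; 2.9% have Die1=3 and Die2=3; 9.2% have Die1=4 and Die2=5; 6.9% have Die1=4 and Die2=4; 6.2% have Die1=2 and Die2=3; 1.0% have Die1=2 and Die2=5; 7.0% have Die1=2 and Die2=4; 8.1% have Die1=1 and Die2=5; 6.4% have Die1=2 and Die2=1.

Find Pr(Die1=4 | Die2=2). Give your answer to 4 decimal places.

P(Die2=2) = 0.035 + 0.059 + 0.035 + 0.045 = 0.174.
P(Die1=4 | Die2=2) = 0.045/0.174 = 0.2586.

0.2586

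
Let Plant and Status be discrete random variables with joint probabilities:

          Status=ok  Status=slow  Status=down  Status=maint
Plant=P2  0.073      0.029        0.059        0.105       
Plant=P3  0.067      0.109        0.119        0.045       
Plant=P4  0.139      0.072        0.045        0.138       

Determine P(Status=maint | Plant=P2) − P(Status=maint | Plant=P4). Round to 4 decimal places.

P(Plant=P2) = 0.073 + 0.029 + 0.059 + 0.105 = 0.266; P(Status=maint | Plant=P2) = 0.105/0.266 = 0.39474.
P(Plant=P4) = 0.139 + 0.072 + 0.045 + 0.138 = 0.394; P(Status=maint | Plant=P4) = 0.138/0.394 = 0.35025.
Difference = 0.0445.

0.0445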